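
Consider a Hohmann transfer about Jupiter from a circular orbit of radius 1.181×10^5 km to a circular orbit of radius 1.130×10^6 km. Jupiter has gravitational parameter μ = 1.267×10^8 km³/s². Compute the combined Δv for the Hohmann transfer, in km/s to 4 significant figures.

Δv = 17.30 km/s

Semi-major axis of the transfer orbit: a_t = (1.181×10^5 + 1.130×10^6)/2 = 6.2405×10^5 km.
Circular speed at r₁: v₁ = √(μ/r₁) = √(1.267×10^8/1.181×10^5) = 32.754 km/s.
On the transfer ellipse at r₁, vis-viva gives v_p = √[μ(2/r₁ − 1/a_t)] = 44.075 km/s.
First burn Δv₁ = |v_p − v₁| = 11.32 km/s.
Circular speed at r₂: v₂ = √(μ/r₂) = 10.5889 km/s.
Transfer-orbit speed at r₂: v_a = √[μ(2/r₂ − 1/a_t)] = 4.60643 km/s.
Second burn Δv₂ = |v₂ − v_a| = 5.982 km/s.
Total Δv = Δv₁ + Δv₂ = 17.30 km/s.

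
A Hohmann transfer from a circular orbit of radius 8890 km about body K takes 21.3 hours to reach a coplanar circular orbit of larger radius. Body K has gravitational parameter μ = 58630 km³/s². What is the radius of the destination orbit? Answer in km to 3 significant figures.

Transfer time t = 21.3 hours = 76680 s, and t = π√(a_t³/μ).
So a_t = (μ t²/π²)^(1/3) = (58630 × (76680)² / π²)^(1/3) = 32688 km.
Since a_t = (r₁ + r₂)/2, r₂ = 2a_t − r₁ = 2×32688 − 8890 = 56486 km.

r₂ = 56500 km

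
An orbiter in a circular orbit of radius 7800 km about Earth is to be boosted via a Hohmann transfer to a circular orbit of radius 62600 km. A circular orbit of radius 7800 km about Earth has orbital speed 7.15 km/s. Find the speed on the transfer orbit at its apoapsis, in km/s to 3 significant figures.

From the circular-orbit relation v² = μ/r at r = 7800 km: μ = v²r = (7.15)² × 7800 = 3.98756×10^5 km³/s².
Semi-major axis of the transfer orbit: a_t = (7800 + 62600)/2 = 35200 km.
At apoapsis, r = 62600 km.
Vis-viva: v = √[μ(2/r − 1/a_t)] = √[3.98756×10^5 × (2/62600 − 1/35200)] = 1.188 km/s.

v = 1.19 km/s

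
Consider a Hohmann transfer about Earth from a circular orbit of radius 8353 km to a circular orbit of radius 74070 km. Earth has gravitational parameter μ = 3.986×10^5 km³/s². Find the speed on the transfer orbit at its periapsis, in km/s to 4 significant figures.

Semi-major axis of the transfer orbit: a_t = (8353 + 74070)/2 = 41211.5 km.
The periapsis of the transfer ellipse is at r = 8353 km.
From the vis-viva equation, v = √[μ(2/r − 1/a_t)] = 9.261 km/s.

v = 9.261 km/s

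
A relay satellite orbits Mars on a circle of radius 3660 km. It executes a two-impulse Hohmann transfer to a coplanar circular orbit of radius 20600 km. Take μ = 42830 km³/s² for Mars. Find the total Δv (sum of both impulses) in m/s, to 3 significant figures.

Semi-major axis of the transfer orbit: a_t = (3660 + 20600)/2 = 12130 km.
At r₁ the circular-orbit speed is v₁ = √(μ/r₁) = 3.421 km/s.
On the transfer ellipse at r₁, vis-viva gives v_p = √[μ(2/r₁ − 1/a_t)] = 4.458 km/s.
First burn Δv₁ = |v_p − v₁| = 1.037 km/s.
Circular speed at r₂: v₂ = √(μ/r₂) = 1.44192 km/s.
Transfer-orbit speed at r₂: v_a = √[μ(2/r₂ − 1/a_t)] = 0.792046 km/s.
Second burn Δv₂ = |v₂ − v_a| = 0.6499 km/s.
Total Δv = Δv₁ + Δv₂ = 1.687 km/s.

Δv = 1690 m/s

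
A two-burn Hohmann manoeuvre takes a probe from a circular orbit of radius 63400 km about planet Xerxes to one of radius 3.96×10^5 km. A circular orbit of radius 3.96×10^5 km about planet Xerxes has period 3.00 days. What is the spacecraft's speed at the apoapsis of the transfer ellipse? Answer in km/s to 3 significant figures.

From Kepler's third law T² = 4π²r³/μ at r = 3.96×10^5 km, T = 3.00 days = 3.00 × 86400 s = 2.592×10^5 s: μ = 4π²r³/T² = 3.64901×10^7 km³/s².
The Hohmann ellipse has a_t = (r₁ + r₂)/2 = 2.297×10^5 km.
The apoapsis of the transfer ellipse is at r = 3.960×10^5 km.
Applying v² = μ(2/r − 1/a_t): v = 5.043 km/s.

v = 5.04 km/s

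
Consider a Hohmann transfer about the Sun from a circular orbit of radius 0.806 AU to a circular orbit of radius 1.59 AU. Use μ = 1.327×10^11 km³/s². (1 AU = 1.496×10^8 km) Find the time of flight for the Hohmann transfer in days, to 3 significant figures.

In km: r₁ = 0.806 × 1.496×10^8 = 1.205776×10^8 km; r₂ = 1.59 × 1.496×10^8 = 2.37864×10^8 km.
Transfer-ellipse semi-major axis a_t = (r₁ + r₂)/2 = (1.205776×10^8 + 2.37864×10^8)/2 = 1.792208×10^8 km.
Transfer time t = π√(a_t³/μ) = π√((1.792208×10^8)³ / 1.327×10^11) = 2.069×10^7 s.
Converting: 2.069×10^7 s ÷ 86400 s/day = 239 days.

t = 239 days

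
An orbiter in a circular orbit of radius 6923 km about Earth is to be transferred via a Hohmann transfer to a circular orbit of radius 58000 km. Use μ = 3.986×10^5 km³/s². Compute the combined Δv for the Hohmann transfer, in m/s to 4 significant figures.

Δv = 3966 m/s

Transfer-ellipse semi-major axis a_t = (r₁ + r₂)/2 = (6923 + 58000)/2 = 32461.5 km.
Circular speed at r₁: v₁ = √(μ/r₁) = √(3.986×10^5/6923) = 7.5879 km/s.
Transfer-orbit speed at r₁ (vis-viva): v_p = √[μ(2/r₁ − 1/a_t)] = 10.143 km/s.
First burn Δv₁ = |v_p − v₁| = 2.555 km/s.
Circular speed at r₂: v₂ = √(μ/r₂) = 2.622 km/s.
Transfer-orbit speed at r₂: v_a = √[μ(2/r₂ − 1/a_t)] = 1.211 km/s.
Second burn Δv₂ = |v₂ − v_a| = 1.411 km/s.
Δv = Δv₁ + Δv₂ = 2.555 + 1.411 = 3.966 km/s.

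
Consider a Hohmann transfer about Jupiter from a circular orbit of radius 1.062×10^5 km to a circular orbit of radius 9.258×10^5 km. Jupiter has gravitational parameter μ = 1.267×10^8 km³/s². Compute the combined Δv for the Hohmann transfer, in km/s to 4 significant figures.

Δv = 18.12 km/s

The Hohmann ellipse has a_t = (r₁ + r₂)/2 = 5.160×10^5 km.
At r₁ the circular-orbit speed is v₁ = √(μ/r₁) = 34.54 km/s.
On the transfer ellipse at r₁, v² = μ(2/r − 1/a) gives v_p = √[μ(2/r₁ − 1/a_t)] = 46.27 km/s.
First burn Δv₁ = |v_p − v₁| = 11.73 km/s.
Circular speed at r₂: v₂ = √(μ/r₂) = 11.698 km/s.
Transfer-orbit speed at r₂: v_a = √[μ(2/r₂ − 1/a_t)] = 5.3072 km/s.
Second burn Δv₂ = |v₂ − v_a| = 6.391 km/s.
Δv = Δv₁ + Δv₂ = 11.73 + 6.391 = 18.12 km/s.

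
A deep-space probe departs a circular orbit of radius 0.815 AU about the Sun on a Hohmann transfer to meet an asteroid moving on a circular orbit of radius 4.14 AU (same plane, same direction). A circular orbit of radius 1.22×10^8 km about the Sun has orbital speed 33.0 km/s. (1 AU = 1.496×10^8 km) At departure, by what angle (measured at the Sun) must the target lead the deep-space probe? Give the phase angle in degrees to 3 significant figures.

φ = 96.7°

From the circular-orbit relation v² = μ/r at r = 1.22×10^8 km: μ = v²r = (33.0)² × 1.22×10^8 = 1.32858×10^11 km³/s².
In km: r₁ = 0.815 × 1.496×10^8 = 1.21924×10^8 km; r₂ = 4.14 × 1.496×10^8 = 6.19344×10^8 km.
Semi-major axis of the transfer orbit: a_t = (1.21924×10^8 + 6.19344×10^8)/2 = 3.70634×10^8 km.
The half-period of the transfer ellipse is t = π√(a_t³/μ) = 6.1500×10^7 s.
Target angular speed ω₂ = √(μ/r₂³) = 2.3648×10^-8 rad/s.
Angle swept by the target during transfer: ω₂·t = 1.4544 rad = 83.33°.
Arrival is 180° from departure on the ellipse, so φ = 180° − 83.33° = 96.7°.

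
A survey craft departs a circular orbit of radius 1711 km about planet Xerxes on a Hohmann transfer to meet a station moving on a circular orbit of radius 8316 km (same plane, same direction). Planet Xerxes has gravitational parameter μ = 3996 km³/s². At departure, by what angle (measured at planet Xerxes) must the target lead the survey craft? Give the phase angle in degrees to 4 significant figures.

The Hohmann ellipse has a_t = (r₁ + r₂)/2 = 5013.5 km.
The half-period of the transfer ellipse is t = π√(a_t³/μ) = 17642 s.
Target angular speed ω₂ = √(μ/r₂³) = 8.3357×10^-5 rad/s.
Angle swept by the target during transfer: ω₂·t = 1.4706 rad = 84.26°.
The survey craft traverses 180° on the transfer ellipse, so the target must lead by 180° − 84.26° = 95.74°.

φ = 95.74°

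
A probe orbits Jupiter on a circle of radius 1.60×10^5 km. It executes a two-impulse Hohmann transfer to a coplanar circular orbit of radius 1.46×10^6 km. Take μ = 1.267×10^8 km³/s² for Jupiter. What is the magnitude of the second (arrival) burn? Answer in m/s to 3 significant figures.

Semi-major axis of the transfer orbit: a_t = (1.600×10^5 + 1.460×10^6)/2 = 8.100×10^5 km.
Circular speed at r = 1.460×10^6 km: v_c = √(μ/r) = 9.3156 km/s.
Vis-viva on the transfer ellipse at r = 1.460×10^6 km gives v_t = √[μ(2/r − 1/a_t)] = 4.1403 km/s.
Δv₂ = |v_t − v_c| = |4.1403 − 9.3156| = 5.175 km/s.

Δv₂ = 5180 m/s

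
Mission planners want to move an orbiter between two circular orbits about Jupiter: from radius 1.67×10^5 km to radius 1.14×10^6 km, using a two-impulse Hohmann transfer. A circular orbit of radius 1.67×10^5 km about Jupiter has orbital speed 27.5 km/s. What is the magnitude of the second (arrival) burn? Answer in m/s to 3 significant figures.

From the circular-orbit relation v² = μ/r at r = 1.67×10^5 km: μ = v²r = (27.5)² × 1.67×10^5 = 1.26294×10^8 km³/s².
Transfer-ellipse semi-major axis a_t = (r₁ + r₂)/2 = (1.670×10^5 + 1.140×10^6)/2 = 6.535×10^5 km.
On the circular orbit at r = 1.140×10^6 km, v_c = √(μ/r) = 10.5254 km/s.
Vis-viva on the transfer ellipse at r = 1.140×10^6 km gives v_t = √[μ(2/r − 1/a_t)] = 5.32076 km/s.
Δv₂ = |v_t − v_c| = |5.32076 − 10.5254| = 5.205 km/s.

Δv₂ = 5200 m/s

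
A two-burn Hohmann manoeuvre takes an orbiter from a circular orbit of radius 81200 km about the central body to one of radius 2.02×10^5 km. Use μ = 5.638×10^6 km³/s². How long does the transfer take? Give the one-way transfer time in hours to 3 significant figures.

Transfer-ellipse semi-major axis a_t = (r₁ + r₂)/2 = (81200 + 2.020×10^5)/2 = 1.416×10^5 km.
By Kepler's third law the transfer-orbit period is T = 2π√(a_t³/μ), so t = T/2 = 70500 s.
Converting: 70500 s ÷ 3600 s/hour = 19.6 hours.

t = 19.6 hours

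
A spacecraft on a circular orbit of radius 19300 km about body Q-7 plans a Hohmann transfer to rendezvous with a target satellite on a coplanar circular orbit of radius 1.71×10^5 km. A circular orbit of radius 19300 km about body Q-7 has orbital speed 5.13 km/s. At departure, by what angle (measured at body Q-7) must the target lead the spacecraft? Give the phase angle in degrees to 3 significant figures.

φ = 105°

From the circular-orbit relation v² = μ/r at r = 19300 km: μ = v²r = (5.13)² × 19300 = 5.07916×10^5 km³/s².
Transfer-ellipse semi-major axis a_t = (r₁ + r₂)/2 = (19300 + 1.710×10^5)/2 = 95150 km.
The half-period of the transfer ellipse is t = π√(a_t³/μ) = 1.294×10^5 s.
The target's mean motion on its circular orbit is ω₂ = √(μ/r₂³) = 1.008×10^-5 rad/s.
Angle swept by the target during transfer: ω₂·t = 1.304 rad = 74.71°.
Arrival is 180° from departure on the ellipse, so φ = 180° − 74.71° = 105°.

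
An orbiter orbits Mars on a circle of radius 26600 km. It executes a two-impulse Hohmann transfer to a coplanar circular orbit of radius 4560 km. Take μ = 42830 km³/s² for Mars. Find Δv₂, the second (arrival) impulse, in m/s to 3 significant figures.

Δv₂ = 940 m/s

The Hohmann ellipse has a_t = (r₁ + r₂)/2 = 15580 km.
Circular speed at r = 4560 km: v_c = √(μ/r) = 3.0647 km/s.
Vis-viva on the transfer ellipse at r = 4560 km gives v_t = √[μ(2/r − 1/a_t)] = 4.0045 km/s.
Δv₂ = |v_t − v_c| = |4.0045 − 3.0647| = 0.9398 km/s.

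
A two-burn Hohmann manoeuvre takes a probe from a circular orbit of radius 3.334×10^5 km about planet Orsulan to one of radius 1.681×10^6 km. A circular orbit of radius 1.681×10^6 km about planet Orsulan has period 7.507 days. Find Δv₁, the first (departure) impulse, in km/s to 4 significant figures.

From Kepler's third law T² = 4π²r³/μ at r = 1.681×10^6 km, T = 7.507 days = 7.507 × 86400 s = 6.486048×10^5 s: μ = 4π²r³/T² = 4.45762×10^8 km³/s².
Transfer-ellipse semi-major axis a_t = (r₁ + r₂)/2 = (3.334×10^5 + 1.681×10^6)/2 = 1.0072×10^6 km.
On the circular orbit at r = 3.334×10^5 km, v_c = √(μ/r) = 36.57 km/s.
Transfer-orbit speed at the same r (vis-viva, a = a_t): v_t = √[μ(2/r − 1/a_t)] = 47.24 km/s.
Δv₁ = |v_t − v_c| = |47.24 − 36.57| = 10.67 km/s.

Δv₁ = 10.67 km/s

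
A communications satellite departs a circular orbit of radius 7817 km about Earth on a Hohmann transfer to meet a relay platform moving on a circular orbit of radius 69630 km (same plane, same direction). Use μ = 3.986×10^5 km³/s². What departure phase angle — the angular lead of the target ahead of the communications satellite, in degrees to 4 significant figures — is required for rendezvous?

Transfer-ellipse semi-major axis a_t = (r₁ + r₂)/2 = (7817 + 69630)/2 = 38723.5 km.
The half-period of the transfer ellipse is t = π√(a_t³/μ) = 37917.8 s.
The target's mean motion on its circular orbit is ω₂ = √(μ/r₂³) = 3.43617×10^-5 rad/s.
Angle swept by the target during transfer: ω₂·t = 1.30292 rad = 74.652°.
The communications satellite traverses 180° on the transfer ellipse, so the target must lead by 180° − 74.652° = 105.3°.

φ = 105.3°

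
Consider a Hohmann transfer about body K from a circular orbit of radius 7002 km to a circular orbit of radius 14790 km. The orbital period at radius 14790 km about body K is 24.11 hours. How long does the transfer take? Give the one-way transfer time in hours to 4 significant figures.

From Kepler's third law T² = 4π²r³/μ at r = 14790 km, T = 24.11 hours = 24.11 × 3600 s = 86796 s: μ = 4π²r³/T² = 16953.7 km³/s².
The Hohmann ellipse has a_t = (r₁ + r₂)/2 = 10896 km.
Half the transfer-orbit period gives t = π√(a_t³/μ) = 27442 s.
Converting: 27442 s ÷ 3600 s/hour = 7.623 hours.

t = 7.623 hours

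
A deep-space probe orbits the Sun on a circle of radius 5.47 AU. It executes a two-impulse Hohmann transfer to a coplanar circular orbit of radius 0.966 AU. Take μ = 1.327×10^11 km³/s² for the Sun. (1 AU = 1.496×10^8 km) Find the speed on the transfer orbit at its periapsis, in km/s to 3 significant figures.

In km: r₁ = 5.47 × 1.496×10^8 = 8.18312×10^8 km; r₂ = 0.966 × 1.496×10^8 = 1.445136×10^8 km.
Semi-major axis of the transfer orbit: a_t = (8.18312×10^8 + 1.445136×10^8)/2 = 4.814128×10^8 km.
The periapsis of the transfer ellipse is at r = 1.445136×10^8 km.
Vis-viva: v = √[μ(2/r − 1/a_t)] = √[1.327×10^11 × (2/1.445136×10^8 − 1/4.814128×10^8)] = 39.51 km/s.

v = 39.5 km/s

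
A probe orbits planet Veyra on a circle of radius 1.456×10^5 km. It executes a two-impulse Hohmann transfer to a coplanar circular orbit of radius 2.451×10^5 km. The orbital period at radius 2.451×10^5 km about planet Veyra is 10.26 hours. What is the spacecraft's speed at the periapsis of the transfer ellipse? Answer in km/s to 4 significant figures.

From Kepler's third law T² = 4π²r³/μ at r = 2.451×10^5 km, T = 10.26 hours = 10.26 × 3600 s = 36936 s: μ = 4π²r³/T² = 4.26079×10^8 km³/s².
The Hohmann ellipse has a_t = (r₁ + r₂)/2 = 1.9535×10^5 km.
The periapsis of the transfer ellipse is at r = 1.456×10^5 km.
Vis-viva: v = √[μ(2/r − 1/a_t)] = √[4.26079×10^8 × (2/1.456×10^5 − 1/1.9535×10^5)] = 60.59 km/s.

v = 60.59 km/s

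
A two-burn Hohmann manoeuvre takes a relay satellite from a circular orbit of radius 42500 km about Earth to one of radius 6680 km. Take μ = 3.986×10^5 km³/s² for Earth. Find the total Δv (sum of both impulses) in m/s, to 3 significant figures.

Δv = 3900 m/s

Semi-major axis of the transfer orbit: a_t = (42500 + 6680)/2 = 24590 km.
Circular speed at r₁: v₁ = √(μ/r₁) = √(3.986×10^5/42500) = 3.062 km/s.
On the transfer ellipse at r₁, vis-viva gives v_a = √[μ(2/r₁ − 1/a_t)] = 1.596 km/s.
First burn Δv₁ = |v_a − v₁| = 1.466 km/s.
Circular speed at r₂: v₂ = √(μ/r₂) = 7.72468 km/s.
Transfer-orbit speed at r₂: v_p = √[μ(2/r₂ − 1/a_t)] = 10.1554 km/s.
Second burn Δv₂ = |v₂ − v_p| = 2.431 km/s.
Total Δv = Δv₁ + Δv₂ = 3.897 km/s.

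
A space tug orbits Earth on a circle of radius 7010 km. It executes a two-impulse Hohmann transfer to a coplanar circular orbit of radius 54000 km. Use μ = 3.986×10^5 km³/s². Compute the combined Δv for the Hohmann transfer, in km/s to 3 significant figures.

Δv = 3.91 km/s

Transfer-ellipse semi-major axis a_t = (r₁ + r₂)/2 = (7010 + 54000)/2 = 30505 km.
Circular speed at r₁: v₁ = √(μ/r₁) = √(3.986×10^5/7010) = 7.54066 km/s.
On the transfer ellipse at r₁, vis-viva gives v_p = √[μ(2/r₁ − 1/a_t)] = 10.0328 km/s.
First burn Δv₁ = |v_p − v₁| = 2.4921 km/s.
At r₂, v₂ = √(μ/r₂) = 2.7169 km/s.
Transfer-orbit speed at r₂: v_a = √[μ(2/r₂ − 1/a_t)] = 1.3024 km/s.
Second burn Δv₂ = |v₂ − v_a| = 1.4145 km/s.
Total Δv = Δv₁ + Δv₂ = 3.907 km/s.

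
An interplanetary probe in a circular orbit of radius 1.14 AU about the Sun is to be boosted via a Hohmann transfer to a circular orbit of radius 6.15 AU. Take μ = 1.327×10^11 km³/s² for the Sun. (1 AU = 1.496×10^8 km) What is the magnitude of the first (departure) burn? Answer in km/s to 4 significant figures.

In km: r₁ = 1.14 × 1.496×10^8 = 1.70544×10^8 km; r₂ = 6.15 × 1.496×10^8 = 9.2004×10^8 km.
Semi-major axis of the transfer orbit: a_t = (1.70544×10^8 + 9.2004×10^8)/2 = 5.45292×10^8 km.
On the circular orbit at r = 1.70544×10^8 km, v_c = √(μ/r) = 27.894 km/s.
Vis-viva on the transfer ellipse at r = 1.70544×10^8 km gives v_t = √[μ(2/r − 1/a_t)] = 36.233 km/s.
Δv₁ = |v_t − v_c| = |36.233 − 27.894| = 8.339 km/s.

Δv₁ = 8.339 km/s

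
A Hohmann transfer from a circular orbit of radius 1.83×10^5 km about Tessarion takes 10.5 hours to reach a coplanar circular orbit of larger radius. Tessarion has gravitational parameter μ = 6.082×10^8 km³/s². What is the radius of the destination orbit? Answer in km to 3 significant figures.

Transfer time t = 10.5 hours = 37800 s, and t = π√(a_t³/μ).
So a_t = (μ t²/π²)^(1/3) = (6.082×10^8 × (37800)² / π²)^(1/3) = 4.4488×10^5 km.
Since a_t = (r₁ + r₂)/2, r₂ = 2a_t − r₁ = 2×4.4488×10^5 − 1.830×10^5 = 7.0676×10^5 km.

r₂ = 7.07×10^5 km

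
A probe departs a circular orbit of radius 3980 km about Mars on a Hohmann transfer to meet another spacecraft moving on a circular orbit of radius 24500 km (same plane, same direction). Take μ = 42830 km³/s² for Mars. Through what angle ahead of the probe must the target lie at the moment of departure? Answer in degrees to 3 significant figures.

Transfer-ellipse semi-major axis a_t = (r₁ + r₂)/2 = (3980 + 24500)/2 = 14240 km.
Transfer time t = π√(a_t³/μ) = 25800 s.
The target's mean motion on its circular orbit is ω₂ = √(μ/r₂³) = 5.397×10^-5 rad/s.
Angle swept by the target during transfer: ω₂·t = 1.392 rad = 79.76°.
Arrival is 180° from departure on the ellipse, so φ = 180° − 79.76° = 100°.

φ = 100°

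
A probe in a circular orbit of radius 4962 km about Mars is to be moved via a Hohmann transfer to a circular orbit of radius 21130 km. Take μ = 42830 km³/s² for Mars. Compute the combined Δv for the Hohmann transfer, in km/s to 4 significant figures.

Δv = 1.347 km/s

The Hohmann ellipse has a_t = (r₁ + r₂)/2 = 13046 km.
Circular speed at r₁: v₁ = √(μ/r₁) = √(42830/4962) = 2.937959 km/s.
On the transfer ellipse at r₁, vis-viva equation gives v_p = √[μ(2/r₁ − 1/a_t)] = 3.739011 km/s.
First burn Δv₁ = |v_p − v₁| = 0.8011 km/s.
Circular speed at r₂: v₂ = √(μ/r₂) = 1.4237 km/s.
Transfer-orbit speed at r₂: v_a = √[μ(2/r₂ − 1/a_t)] = 0.87804 km/s.
Second burn Δv₂ = |v₂ − v_a| = 0.5457 km/s.
Total Δv = Δv₁ + Δv₂ = 1.347 km/s.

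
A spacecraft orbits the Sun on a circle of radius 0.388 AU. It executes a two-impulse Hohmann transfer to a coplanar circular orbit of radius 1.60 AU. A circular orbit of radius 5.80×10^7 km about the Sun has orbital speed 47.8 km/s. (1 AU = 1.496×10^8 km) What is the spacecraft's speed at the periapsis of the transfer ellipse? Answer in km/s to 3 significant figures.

v = 60.6 km/s

From the circular-orbit relation v² = μ/r at r = 5.80×10^7 km: μ = v²r = (47.8)² × 5.80×10^7 = 1.32521×10^11 km³/s².
In km: r₁ = 0.388 × 1.496×10^8 = 5.80448×10^7 km; r₂ = 1.60 × 1.496×10^8 = 2.3936×10^8 km.
Transfer-ellipse semi-major axis a_t = (r₁ + r₂)/2 = (5.80448×10^7 + 2.3936×10^8)/2 = 1.487024×10^8 km.
The periapsis of the transfer ellipse is at r = 5.80448×10^7 km.
Applying v² = μ(2/r − 1/a_t): v = 60.62 km/s.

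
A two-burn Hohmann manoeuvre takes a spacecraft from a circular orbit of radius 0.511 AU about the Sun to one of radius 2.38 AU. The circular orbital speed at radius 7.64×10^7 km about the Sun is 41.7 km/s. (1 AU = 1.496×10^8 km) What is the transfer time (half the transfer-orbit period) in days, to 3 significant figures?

t = 317 days

From the circular-orbit relation v² = μ/r at r = 7.64×10^7 km: μ = v²r = (41.7)² × 7.64×10^7 = 1.32851×10^11 km³/s².
In km: r₁ = 0.511 × 1.496×10^8 = 7.64456×10^7 km; r₂ = 2.38 × 1.496×10^8 = 3.56048×10^8 km.
Semi-major axis of the transfer orbit: a_t = (7.64456×10^7 + 3.56048×10^8)/2 = 2.162468×10^8 km.
Half the transfer-orbit period gives t = π√(a_t³/μ) = 2.741×10^7 s.
Converting: 2.741×10^7 s ÷ 86400 s/day = 317 days.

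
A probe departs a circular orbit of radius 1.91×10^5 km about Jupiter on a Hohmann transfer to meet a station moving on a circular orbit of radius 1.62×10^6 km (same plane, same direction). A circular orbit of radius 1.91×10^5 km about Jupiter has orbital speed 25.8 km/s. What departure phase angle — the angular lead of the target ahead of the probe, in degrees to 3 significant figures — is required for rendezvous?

φ = 105°

From the circular-orbit relation v² = μ/r at r = 1.91×10^5 km: μ = v²r = (25.8)² × 1.91×10^5 = 1.27137×10^8 km³/s².
Semi-major axis of the transfer orbit: a_t = (1.910×10^5 + 1.620×10^6)/2 = 9.055×10^5 km.
Transfer time t = π√(a_t³/μ) = 2.4007×10^5 s.
The target's mean motion on its circular orbit is ω₂ = √(μ/r₂³) = 5.4684×10^-6 rad/s.
Angle swept by the target during transfer: ω₂·t = 1.3128 rad = 75.22°.
Arrival is 180° from departure on the ellipse, so φ = 180° − 75.22° = 105°.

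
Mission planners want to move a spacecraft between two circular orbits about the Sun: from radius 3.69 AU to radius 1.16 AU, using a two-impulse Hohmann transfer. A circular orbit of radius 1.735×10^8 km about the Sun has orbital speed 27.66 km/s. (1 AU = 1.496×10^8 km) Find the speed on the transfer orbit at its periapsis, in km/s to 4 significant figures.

From the circular-orbit relation v² = μ/r at r = 1.735×10^8 km: μ = v²r = (27.66)² × 1.735×10^8 = 1.32741×10^11 km³/s².
In km: r₁ = 3.69 × 1.496×10^8 = 5.52024×10^8 km; r₂ = 1.16 × 1.496×10^8 = 1.73536×10^8 km.
The Hohmann ellipse has a_t = (r₁ + r₂)/2 = 3.6278×10^8 km.
The periapsis of the transfer ellipse is at r = 1.73536×10^8 km.
From the vis-viva equation, v = √[μ(2/r − 1/a_t)] = 34.12 km/s.

v = 34.12 km/s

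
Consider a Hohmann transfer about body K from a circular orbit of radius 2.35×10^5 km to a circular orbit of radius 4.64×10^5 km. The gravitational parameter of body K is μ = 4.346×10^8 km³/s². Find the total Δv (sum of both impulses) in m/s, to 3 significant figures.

Δv = 12100 m/s

Transfer-ellipse semi-major axis a_t = (r₁ + r₂)/2 = (2.350×10^5 + 4.640×10^5)/2 = 3.495×10^5 km.
Circular speed at r₁: v₁ = √(μ/r₁) = √(4.346×10^8/2.350×10^5) = 43.0042 km/s.
On the transfer ellipse at r₁, v² = μ(2/r − 1/a) gives v_p = √[μ(2/r₁ − 1/a_t)] = 49.5503 km/s.
First burn Δv₁ = |v_p − v₁| = 6.5461 km/s.
Circular speed at r₂: v₂ = √(μ/r₂) = 30.605 km/s.
Transfer-orbit speed at r₂: v_a = √[μ(2/r₂ − 1/a_t)] = 25.096 km/s.
Second burn Δv₂ = |v₂ − v_a| = 5.5090 km/s.
Total Δv = Δv₁ + Δv₂ = 12.06 km/s.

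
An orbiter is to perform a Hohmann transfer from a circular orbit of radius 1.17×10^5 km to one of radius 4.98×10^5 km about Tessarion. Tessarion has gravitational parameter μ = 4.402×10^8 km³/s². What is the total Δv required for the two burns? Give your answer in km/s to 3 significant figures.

Δv = 28.1 km/s

Semi-major axis of the transfer orbit: a_t = (1.170×10^5 + 4.980×10^5)/2 = 3.075×10^5 km.
At r₁ the circular-orbit speed is v₁ = √(μ/r₁) = 61.34 km/s.
Transfer-orbit speed at r₁ (v² = μ(2/r − 1/a)): v_p = √[μ(2/r₁ − 1/a_t)] = 78.06 km/s.
First burn Δv₁ = |v_p − v₁| = 16.72 km/s.
Circular speed at r₂: v₂ = √(μ/r₂) = 29.73 km/s.
Transfer-orbit speed at r₂: v_a = √[μ(2/r₂ − 1/a_t)] = 18.34 km/s.
Second burn Δv₂ = |v₂ − v_a| = 11.39 km/s.
Δv = Δv₁ + Δv₂ = 16.72 + 11.39 = 28.11 km/s.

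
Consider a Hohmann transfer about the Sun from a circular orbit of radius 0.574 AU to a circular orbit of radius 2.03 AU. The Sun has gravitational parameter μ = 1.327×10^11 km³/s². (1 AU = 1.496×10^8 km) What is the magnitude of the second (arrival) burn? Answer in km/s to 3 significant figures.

In km: r₁ = 0.574 × 1.496×10^8 = 8.58704×10^7 km; r₂ = 2.03 × 1.496×10^8 = 3.03688×10^8 km.
Semi-major axis of the transfer orbit: a_t = (8.58704×10^7 + 3.03688×10^8)/2 = 1.947792×10^8 km.
On the circular orbit at r = 3.03688×10^8 km, v_c = √(μ/r) = 20.9036 km/s.
Transfer-orbit speed at the same r (vis-viva, a = a_t): v_t = √[μ(2/r − 1/a_t)] = 13.8794 km/s.
Δv₂ = |v_t − v_c| = |13.8794 − 20.9036| = 7.024 km/s.

Δv₂ = 7.02 km/s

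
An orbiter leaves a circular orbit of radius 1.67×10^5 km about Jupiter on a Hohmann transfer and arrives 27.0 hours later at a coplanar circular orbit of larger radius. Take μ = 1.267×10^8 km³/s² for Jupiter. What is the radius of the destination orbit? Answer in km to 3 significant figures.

r₂ = 8.23×10^5 km

Transfer time t = 27.0 hours = 97200 s, and t = π√(a_t³/μ).
So a_t = (μ t²/π²)^(1/3) = (1.267×10^8 × (97200)² / π²)^(1/3) = 4.9500×10^5 km.
Since a_t = (r₁ + r₂)/2, r₂ = 2a_t − r₁ = 2×4.9500×10^5 − 1.670×10^5 = 8.230×10^5 km.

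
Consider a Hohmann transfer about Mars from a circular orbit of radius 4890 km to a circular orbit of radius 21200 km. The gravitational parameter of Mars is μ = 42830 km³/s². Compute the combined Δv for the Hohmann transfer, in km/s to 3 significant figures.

Δv = 1.36 km/s

Semi-major axis of the transfer orbit: a_t = (4890 + 21200)/2 = 13045 km.
Circular speed at r₁: v₁ = √(μ/r₁) = √(42830/4890) = 2.9595 km/s.
Transfer-orbit speed at r₁ (v² = μ(2/r − 1/a)): v_p = √[μ(2/r₁ − 1/a_t)] = 3.7728 km/s.
First burn Δv₁ = |v_p − v₁| = 0.8133 km/s.
At r₂, v₂ = √(μ/r₂) = 1.42137 km/s.
Transfer-orbit speed at r₂: v_a = √[μ(2/r₂ − 1/a_t)] = 0.870239 km/s.
Second burn Δv₂ = |v₂ − v_a| = 0.5511 km/s.
Δv = Δv₁ + Δv₂ = 0.8133 + 0.5511 = 1.364 km/s.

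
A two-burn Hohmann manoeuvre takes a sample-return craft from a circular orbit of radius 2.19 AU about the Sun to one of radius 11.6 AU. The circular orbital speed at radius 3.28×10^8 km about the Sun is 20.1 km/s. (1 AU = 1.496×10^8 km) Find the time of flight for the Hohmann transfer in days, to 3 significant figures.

From the circular-orbit relation v² = μ/r at r = 3.28×10^8 km: μ = v²r = (20.1)² × 3.28×10^8 = 1.32515×10^11 km³/s².
In km: r₁ = 2.19 × 1.496×10^8 = 3.27624×10^8 km; r₂ = 11.6 × 1.496×10^8 = 1.73536×10^9 km.
Semi-major axis of the transfer orbit: a_t = (3.27624×10^8 + 1.73536×10^9)/2 = 1.031492×10^9 km.
Transfer time t = π√(a_t³/μ) = π√((1.031492×10^9)³ / 1.32515×10^11) = 2.859×10^8 s.
Converting: 2.859×10^8 s ÷ 86400 s/day = 3310 days.

t = 3310 days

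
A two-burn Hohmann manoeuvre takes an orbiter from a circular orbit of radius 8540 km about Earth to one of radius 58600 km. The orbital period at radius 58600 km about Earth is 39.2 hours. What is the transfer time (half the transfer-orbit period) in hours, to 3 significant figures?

From Kepler's third law T² = 4π²r³/μ at r = 58600 km, T = 39.2 hours = 39.2 × 3600 s = 1.4112×10^5 s: μ = 4π²r³/T² = 3.98910×10^5 km³/s².
Transfer-ellipse semi-major axis a_t = (r₁ + r₂)/2 = (8540 + 58600)/2 = 33570 km.
By Kepler's third law the transfer-orbit period is T = 2π√(a_t³/μ), so t = T/2 = 30590 s.
Converting: 30590 s ÷ 3600 s/hour = 8.50 hours.

t = 8.50 hours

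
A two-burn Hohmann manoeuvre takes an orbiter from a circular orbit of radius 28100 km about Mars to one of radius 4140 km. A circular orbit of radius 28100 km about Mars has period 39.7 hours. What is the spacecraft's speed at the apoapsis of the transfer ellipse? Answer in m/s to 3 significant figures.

From Kepler's third law T² = 4π²r³/μ at r = 28100 km, T = 39.7 hours = 39.7 × 3600 s = 1.4292×10^5 s: μ = 4π²r³/T² = 42883.7 km³/s².
The Hohmann ellipse has a_t = (r₁ + r₂)/2 = 16120 km.
The apoapsis of the transfer ellipse is at r = 28100 km.
Vis-viva: v = √[μ(2/r − 1/a_t)] = √[42883.7 × (2/28100 − 1/16120)] = 0.6261 km/s.

v = 626 m/s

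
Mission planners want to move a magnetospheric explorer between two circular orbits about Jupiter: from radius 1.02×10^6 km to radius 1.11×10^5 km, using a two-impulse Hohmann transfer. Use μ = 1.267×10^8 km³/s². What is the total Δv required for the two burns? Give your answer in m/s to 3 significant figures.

Δv = 17800 m/s

Transfer-ellipse semi-major axis a_t = (r₁ + r₂)/2 = (1.020×10^6 + 1.110×10^5)/2 = 5.655×10^5 km.
Circular speed at r₁: v₁ = √(μ/r₁) = √(1.267×10^8/1.020×10^6) = 11.145 km/s.
On the transfer ellipse at r₁, vis-viva equation gives v_a = √[μ(2/r₁ − 1/a_t)] = 4.9378 km/s.
First burn Δv₁ = |v_a − v₁| = 6.207 km/s.
Circular speed at r₂: v₂ = √(μ/r₂) = 33.785 km/s.
Transfer-orbit speed at r₂: v_p = √[μ(2/r₂ − 1/a_t)] = 45.374 km/s.
Second burn Δv₂ = |v₂ − v_p| = 11.59 km/s.
Δv = Δv₁ + Δv₂ = 6.207 + 11.59 = 17.80 km/s.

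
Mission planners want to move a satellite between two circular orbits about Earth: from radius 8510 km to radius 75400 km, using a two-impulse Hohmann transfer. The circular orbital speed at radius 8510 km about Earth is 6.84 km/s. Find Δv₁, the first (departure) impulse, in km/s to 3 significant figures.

Δv₁ = 2.33 km/s

From the circular-orbit relation v² = μ/r at r = 8510 km: μ = v²r = (6.84)² × 8510 = 3.98145×10^5 km³/s².
Semi-major axis of the transfer orbit: a_t = (8510 + 75400)/2 = 41955 km.
Circular speed at r = 8510 km: v_c = √(μ/r) = 6.840 km/s.
Vis-viva on the transfer ellipse at r = 8510 km gives v_t = √[μ(2/r − 1/a_t)] = 9.170 km/s.
Δv₁ = |v_t − v_c| = |9.170 − 6.840| = 2.330 km/s.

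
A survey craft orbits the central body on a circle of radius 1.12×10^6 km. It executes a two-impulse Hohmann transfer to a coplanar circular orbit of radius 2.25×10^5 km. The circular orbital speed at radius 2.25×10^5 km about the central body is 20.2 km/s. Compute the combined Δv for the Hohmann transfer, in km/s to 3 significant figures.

Δv = 9.69 km/s

From the circular-orbit relation v² = μ/r at r = 2.25×10^5 km: μ = v²r = (20.2)² × 2.25×10^5 = 9.18090×10^7 km³/s².
The Hohmann ellipse has a_t = (r₁ + r₂)/2 = 6.725×10^5 km.
At r₁ the circular-orbit speed is v₁ = √(μ/r₁) = 9.054 km/s.
Transfer-orbit speed at r₁ (vis-viva equation): v_a = √[μ(2/r₁ − 1/a_t)] = 5.237 km/s.
First burn Δv₁ = |v_a − v₁| = 3.817 km/s.
At r₂, v₂ = √(μ/r₂) = 20.200 km/s.
Transfer-orbit speed at r₂: v_p = √[μ(2/r₂ − 1/a_t)] = 26.068 km/s.
Second burn Δv₂ = |v₂ − v_p| = 5.868 km/s.
Δv = Δv₁ + Δv₂ = 3.817 + 5.868 = 9.685 km/s.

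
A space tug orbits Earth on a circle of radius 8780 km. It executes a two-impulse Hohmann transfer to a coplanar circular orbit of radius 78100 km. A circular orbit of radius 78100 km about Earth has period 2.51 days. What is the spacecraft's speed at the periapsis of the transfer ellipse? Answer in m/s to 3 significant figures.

From Kepler's third law T² = 4π²r³/μ at r = 78100 km, T = 2.51 days = 2.51 × 86400 s = 2.16864×10^5 s: μ = 4π²r³/T² = 3.99888×10^5 km³/s².
Transfer-ellipse semi-major axis a_t = (r₁ + r₂)/2 = (8780 + 78100)/2 = 43440 km.
At periapsis, r = 8780 km.
Applying v² = μ(2/r − 1/a_t): v = 9.049 km/s.

v = 9050 m/s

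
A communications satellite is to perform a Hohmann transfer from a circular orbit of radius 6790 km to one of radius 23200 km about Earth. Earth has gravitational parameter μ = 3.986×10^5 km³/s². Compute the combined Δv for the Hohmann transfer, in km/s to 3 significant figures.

The Hohmann ellipse has a_t = (r₁ + r₂)/2 = 14995 km.
At r₁ the circular-orbit speed is v₁ = √(μ/r₁) = 7.662 km/s.
Transfer-orbit speed at r₁ (vis-viva): v_p = √[μ(2/r₁ − 1/a_t)] = 9.530 km/s.
First burn Δv₁ = |v_p − v₁| = 1.868 km/s.
At r₂, v₂ = √(μ/r₂) = 4.145 km/s.
Transfer-orbit speed at r₂: v_a = √[μ(2/r₂ − 1/a_t)] = 2.789 km/s.
Second burn Δv₂ = |v₂ − v_a| = 1.356 km/s.
Δv = Δv₁ + Δv₂ = 1.868 + 1.356 = 3.224 km/s.

Δv = 3.22 km/s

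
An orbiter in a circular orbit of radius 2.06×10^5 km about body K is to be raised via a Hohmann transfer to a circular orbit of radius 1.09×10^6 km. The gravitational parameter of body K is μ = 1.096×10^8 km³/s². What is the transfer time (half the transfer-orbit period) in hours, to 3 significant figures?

Transfer-ellipse semi-major axis a_t = (r₁ + r₂)/2 = (2.060×10^5 + 1.090×10^6)/2 = 6.480×10^5 km.
Transfer time t = π√(a_t³/μ) = π√((6.480×10^5)³ / 1.096×10^8) = 1.565×10^5 s.
Converting: 1.565×10^5 s ÷ 3600 s/hour = 43.5 hours.

t = 43.5 hours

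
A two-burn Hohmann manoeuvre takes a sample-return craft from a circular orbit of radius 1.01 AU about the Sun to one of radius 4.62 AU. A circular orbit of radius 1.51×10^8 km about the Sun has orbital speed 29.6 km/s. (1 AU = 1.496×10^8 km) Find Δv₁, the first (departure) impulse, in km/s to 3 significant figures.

From the circular-orbit relation v² = μ/r at r = 1.51×10^8 km: μ = v²r = (29.6)² × 1.51×10^8 = 1.32300×10^11 km³/s².
In km: r₁ = 1.01 × 1.496×10^8 = 1.51096×10^8 km; r₂ = 4.62 × 1.496×10^8 = 6.91152×10^8 km.
Transfer-ellipse semi-major axis a_t = (r₁ + r₂)/2 = (1.51096×10^8 + 6.91152×10^8)/2 = 4.21124×10^8 km.
Circular speed at r = 1.51096×10^8 km: v_c = √(μ/r) = 29.5906 km/s.
Vis-viva on the transfer ellipse at r = 1.51096×10^8 km gives v_t = √[μ(2/r − 1/a_t)] = 37.9084 km/s.
Δv₁ = |v_t − v_c| = |37.9084 − 29.5906| = 8.318 km/s.

Δv₁ = 8.32 km/s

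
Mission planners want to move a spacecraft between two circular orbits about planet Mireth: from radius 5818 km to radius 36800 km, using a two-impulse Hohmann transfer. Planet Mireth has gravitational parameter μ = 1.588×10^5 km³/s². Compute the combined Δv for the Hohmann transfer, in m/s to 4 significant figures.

Semi-major axis of the transfer orbit: a_t = (5818 + 36800)/2 = 21309 km.
At r₁ the circular-orbit speed is v₁ = √(μ/r₁) = 5.2244 km/s.
Transfer-orbit speed at r₁ (vis-viva equation): v_p = √[μ(2/r₁ − 1/a_t)] = 6.8656 km/s.
First burn Δv₁ = |v_p − v₁| = 1.641 km/s.
At r₂, v₂ = √(μ/r₂) = 2.0773 km/s.
Transfer-orbit speed at r₂: v_a = √[μ(2/r₂ − 1/a_t)] = 1.0854 km/s.
Second burn Δv₂ = |v₂ − v_a| = 0.9919 km/s.
Δv = Δv₁ + Δv₂ = 1.641 + 0.9919 = 2.633 km/s.

Δv = 2633 m/s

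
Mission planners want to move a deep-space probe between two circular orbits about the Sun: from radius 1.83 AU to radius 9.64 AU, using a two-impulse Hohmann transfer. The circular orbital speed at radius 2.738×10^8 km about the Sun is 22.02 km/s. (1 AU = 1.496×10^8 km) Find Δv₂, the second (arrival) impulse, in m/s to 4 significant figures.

Δv₂ = 4175 m/s

From the circular-orbit relation v² = μ/r at r = 2.738×10^8 km: μ = v²r = (22.02)² × 2.738×10^8 = 1.32760×10^11 km³/s².
In km: r₁ = 1.83 × 1.496×10^8 = 2.73768×10^8 km; r₂ = 9.64 × 1.496×10^8 = 1.442144×10^9 km.
Semi-major axis of the transfer orbit: a_t = (2.73768×10^8 + 1.442144×10^9)/2 = 8.57956×10^8 km.
On the circular orbit at r = 1.442144×10^9 km, v_c = √(μ/r) = 9.595 km/s.
Transfer-orbit speed at the same r (vis-viva, a = a_t): v_t = √[μ(2/r − 1/a_t)] = 5.420 km/s.
Δv₂ = |v_t − v_c| = |5.420 − 9.595| = 4.175 km/s.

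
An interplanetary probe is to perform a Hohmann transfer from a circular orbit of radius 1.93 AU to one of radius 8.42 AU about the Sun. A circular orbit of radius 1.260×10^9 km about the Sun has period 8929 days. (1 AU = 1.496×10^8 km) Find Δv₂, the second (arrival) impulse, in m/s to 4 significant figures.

Δv₂ = 3996 m/s

From Kepler's third law T² = 4π²r³/μ at r = 1.260×10^9 km, T = 8929 days = 8929 × 86400 s = 7.714656×10^8 s: μ = 4π²r³/T² = 1.32690×10^11 km³/s².
In km: r₁ = 1.93 × 1.496×10^8 = 2.88728×10^8 km; r₂ = 8.42 × 1.496×10^8 = 1.259632×10^9 km.
Transfer-ellipse semi-major axis a_t = (r₁ + r₂)/2 = (2.88728×10^8 + 1.259632×10^9)/2 = 7.7418×10^8 km.
Circular speed at r = 1.259632×10^9 km: v_c = √(μ/r) = 10.264 km/s.
Vis-viva on the transfer ellipse at r = 1.259632×10^9 km gives v_t = √[μ(2/r − 1/a_t)] = 6.2679 km/s.
Δv₂ = |v_t − v_c| = |6.2679 − 10.264| = 3.996 km/s.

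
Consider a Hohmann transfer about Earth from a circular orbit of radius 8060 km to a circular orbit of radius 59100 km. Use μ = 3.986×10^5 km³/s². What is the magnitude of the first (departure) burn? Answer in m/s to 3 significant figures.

Δv₁ = 2300 m/s

The Hohmann ellipse has a_t = (r₁ + r₂)/2 = 33580 km.
Circular speed at r = 8060 km: v_c = √(μ/r) = 7.032 km/s.
Vis-viva on the transfer ellipse at r = 8060 km gives v_t = √[μ(2/r − 1/a_t)] = 9.329 km/s.
Δv₁ = |v_t − v_c| = |9.329 − 7.032| = 2.297 km/s.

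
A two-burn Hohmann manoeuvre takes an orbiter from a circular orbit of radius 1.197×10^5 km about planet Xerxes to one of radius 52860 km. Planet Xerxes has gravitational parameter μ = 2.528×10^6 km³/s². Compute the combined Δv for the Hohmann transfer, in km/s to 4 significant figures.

Transfer-ellipse semi-major axis a_t = (r₁ + r₂)/2 = (1.197×10^5 + 52860)/2 = 86280 km.
At r₁ the circular-orbit speed is v₁ = √(μ/r₁) = 4.595592 km/s.
Transfer-orbit speed at r₁ (vis-viva): v_a = √[μ(2/r₁ − 1/a_t)] = 3.597079 km/s.
First burn Δv₁ = |v_a − v₁| = 0.998513 km/s.
Circular speed at r₂: v₂ = √(μ/r₂) = 6.915522 km/s.
Transfer-orbit speed at r₂: v_p = √[μ(2/r₂ − 1/a_t)] = 8.145485 km/s.
Second burn Δv₂ = |v₂ − v_p| = 1.22996 km/s.
Total Δv = Δv₁ + Δv₂ = 2.228 km/s.

Δv = 2.228 km/s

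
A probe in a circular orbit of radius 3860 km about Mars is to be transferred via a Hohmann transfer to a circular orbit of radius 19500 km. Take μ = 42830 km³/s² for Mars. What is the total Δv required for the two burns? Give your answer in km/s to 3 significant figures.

Transfer-ellipse semi-major axis a_t = (r₁ + r₂)/2 = (3860 + 19500)/2 = 11680 km.
At r₁ the circular-orbit speed is v₁ = √(μ/r₁) = 3.331 km/s.
On the transfer ellipse at r₁, vis-viva gives v_p = √[μ(2/r₁ − 1/a_t)] = 4.304 km/s.
First burn Δv₁ = |v_p − v₁| = 0.9730 km/s.
At r₂, v₂ = √(μ/r₂) = 1.482 km/s.
Transfer-orbit speed at r₂: v_a = √[μ(2/r₂ − 1/a_t)] = 0.8520 km/s.
Second burn Δv₂ = |v₂ − v_a| = 0.6300 km/s.
Δv = Δv₁ + Δv₂ = 0.9730 + 0.6300 = 1.603 km/s.

Δv = 1.60 km/s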